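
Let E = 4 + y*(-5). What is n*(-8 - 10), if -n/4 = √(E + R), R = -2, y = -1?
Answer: 72*√7 ≈ 190.49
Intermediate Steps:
E = 9 (E = 4 - 1*(-5) = 4 + 5 = 9)
n = -4*√7 (n = -4*√(9 - 2) = -4*√7 ≈ -10.583)
n*(-8 - 10) = (-4*√7)*(-8 - 10) = -4*√7*(-18) = 72*√7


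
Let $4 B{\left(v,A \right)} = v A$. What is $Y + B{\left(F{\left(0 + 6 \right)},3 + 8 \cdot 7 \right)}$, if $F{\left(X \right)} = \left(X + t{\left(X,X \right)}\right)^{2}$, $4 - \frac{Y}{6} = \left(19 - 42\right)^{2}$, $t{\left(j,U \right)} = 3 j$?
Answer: $5346$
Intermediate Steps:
$Y = -3150$ ($Y = 24 - 6 \left(19 - 42\right)^{2} = 24 - 6 \left(-23\right)^{2} = 24 - 3174 = -3150$)
$F{\left(X \right)} = 16 X^{2}$ ($F{\left(X \right)} = \left(X + 3 X\right)^{2} = \left(4 X\right)^{2} = 16 X^{2}$)
$B{\left(v,A \right)} = \frac{A v}{4}$ ($B{\left(v,A \right)} = \frac{v A}{4} = \frac{A v}{4}$)
$Y + B{\left(F{\left(0 + 6 \right)},3 + 8 \cdot 7 \right)} = -3150 + \frac{\left(3 + 8 \cdot 7\right) 16 \left(0 + 6\right)^{2}}{4} = -3150 + \frac{\left(3 + 56\right) 16 \cdot 6^{2}}{4} = -3150 + \frac{1}{4} \cdot 59 \cdot 16 \cdot 36 = -3150 + \frac{1}{4} \cdot 59 \cdot 576 = -3150 + 8496 = 5346$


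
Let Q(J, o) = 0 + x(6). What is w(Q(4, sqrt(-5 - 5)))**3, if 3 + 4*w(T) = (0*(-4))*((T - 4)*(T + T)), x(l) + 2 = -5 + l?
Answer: -27/64 ≈ -0.42188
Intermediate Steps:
x(l) = -7 + l (x(l) = -2 + (-5 + l) = -7 + l)
Q(J, o) = -1 (Q(J, o) = 0 + (-7 + 6) = 0 - 1 = -1)
w(T) = -3/4 (w(T) = -3/4 + ((0*(-4))*((T - 4)*(T + T)))/4 = -3/4 + (0*((-4 + T)*(2*T)))/4 = -3/4 + (0*(2*T*(-4 + T)))/4 = -3/4 + (1/4)*0 = -3/4 + 0 = -3/4)
w(Q(4, sqrt(-5 - 5)))**3 = (-3/4)**3 = -27/64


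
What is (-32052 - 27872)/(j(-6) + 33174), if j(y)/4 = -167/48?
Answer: -719088/397921 ≈ -1.8071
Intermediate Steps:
j(y) = -167/12 (j(y) = 4*(-167/48) = -167/12)
(-32052 - 27872)/(j(-6) + 33174) = (-32052 - 27872)/(-167/12 + 33174) = -59924/397921/12 = -59924*12/397921 = -719088/397921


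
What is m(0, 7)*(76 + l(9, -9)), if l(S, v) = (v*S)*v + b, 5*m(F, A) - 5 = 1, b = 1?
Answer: 4836/5 ≈ 967.20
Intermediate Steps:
m(F, A) = 6/5 (m(F, A) = 1 + (⅕)*1 = 1 + ⅕ = 6/5)
l(S, v) = 1 + S*v² (l(S, v) = (v*S)*v + 1 = (S*v)*v + 1 = S*v² + 1 = 1 + S*v²)
m(0, 7)*(76 + l(9, -9)) = 6*(76 + (1 + 9*(-9)²))/5 = 6*(76 + (1 + 9*81))/5 = 6*(76 + (1 + 729))/5 = 6*(76 + 730)/5 = (6/5)*806 = 4836/5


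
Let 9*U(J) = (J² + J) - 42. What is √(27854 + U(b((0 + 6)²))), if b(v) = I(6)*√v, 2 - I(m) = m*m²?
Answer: 4*√118626/3 ≈ 459.23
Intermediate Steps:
I(m) = 2 - m³ (I(m) = 2 - m*m² = 2 - m³)
b(v) = -214*√v (b(v) = (2 - 1*6³)*√v = (2 - 1*216)*√v = (2 - 216)*√v = -214*√v)
U(J) = -14/3 + J/9 + J²/9 (U(J) = ((J² + J) - 42)/9 = ((J + J²) - 42)/9 = (-42 + J + J²)/9 = -14/3 + J/9 + J²/9)
√(27854 + U(b((0 + 6)²))) = √(27854 + (-14/3 + (-214*√((0 + 6)²))/9 + (-214*√((0 + 6)²))²/9)) = √(27854 + (-14/3 + (-214*√(6²))/9 + (-214*√(6²))²/9)) = √(27854 + (-14/3 + (-214*√36)/9 + (-214*√36)²/9)) = √(27854 + (-14/3 + (-214*6)/9 + (-214*6)²/9)) = √(27854 + (-14/3 + (⅑)*(-1284) + (⅑)*(-1284)²)) = √(27854 + (-14/3 - 428/3 + (⅑)*1648656)) = √(27854 + (-14/3 - 428/3 + 183184)) = √(27854 + 549110/3) = √(632672/3) = 4*√118626/3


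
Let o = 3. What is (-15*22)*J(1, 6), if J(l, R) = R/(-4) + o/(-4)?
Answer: 1485/2 ≈ 742.50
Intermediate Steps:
J(l, R) = -¾ - R/4 (J(l, R) = R/(-4) + 3/(-4) = R*(-¼) + 3*(-¼) = -R/4 - ¾ = -¾ - R/4)
(-15*22)*J(1, 6) = (-15*22)*(-¾ - ¼*6) = -330*(-¾ - 3/2) = -330*(-9/4) = 1485/2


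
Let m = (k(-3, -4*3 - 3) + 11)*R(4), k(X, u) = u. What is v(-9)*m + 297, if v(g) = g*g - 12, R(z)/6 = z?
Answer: -6327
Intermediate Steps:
R(z) = 6*z
v(g) = -12 + g² (v(g) = g² - 12 = -12 + g²)
m = -96 (m = ((-4*3 - 3) + 11)*(6*4) = ((-12 - 3) + 11)*24 = (-15 + 11)*24 = -4*24 = -96)
v(-9)*m + 297 = (-12 + (-9)²)*(-96) + 297 = (-12 + 81)*(-96) + 297 = 69*(-96) + 297 = -6624 + 297 = -6327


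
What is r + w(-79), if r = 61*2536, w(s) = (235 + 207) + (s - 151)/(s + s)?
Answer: 12256017/79 ≈ 1.5514e+5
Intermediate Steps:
w(s) = 442 + (-151 + s)/(2*s) (w(s) = 442 + (-151 + s)/((2*s)) = 442 + (-151 + s)*(1/(2*s)) = 442 + (-151 + s)/(2*s))
r = 154696
r + w(-79) = 154696 + (½)*(-151 + 885*(-79))/(-79) = 154696 + (½)*(-1/79)*(-151 - 69915) = 154696 + (½)*(-1/79)*(-70066) = 154696 + 35033/79 = 12256017/79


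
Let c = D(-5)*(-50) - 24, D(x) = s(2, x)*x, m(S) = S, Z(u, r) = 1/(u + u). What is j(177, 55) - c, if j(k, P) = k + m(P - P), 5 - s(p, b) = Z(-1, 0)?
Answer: -1174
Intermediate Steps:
Z(u, r) = 1/(2*u)
s(p, b) = 11/2 (s(p, b) = 5 - 1/(2*(-1)) = 5 - (-1)/2 = 5 - 1*(-½) = 5 + ½ = 11/2)
D(x) = 11*x/2
j(k, P) = k (j(k, P) = k + (P - P) = k + 0 = k)
c = 1351 (c = ((11/2)*(-5))*(-50) - 24 = -55/2*(-50) - 24 = 1375 - 24 = 1351)
j(177, 55) - c = 177 - 1*1351 = 177 - 1351 = -1174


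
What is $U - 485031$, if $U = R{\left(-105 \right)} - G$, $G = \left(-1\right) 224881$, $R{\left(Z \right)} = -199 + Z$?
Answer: $-260454$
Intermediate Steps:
$G = -224881$
$U = 224577$ ($U = \left(-199 - 105\right) - -224881 = -304 + 224881 = 224577$)
$U - 485031 = 224577 - 485031 = -260454$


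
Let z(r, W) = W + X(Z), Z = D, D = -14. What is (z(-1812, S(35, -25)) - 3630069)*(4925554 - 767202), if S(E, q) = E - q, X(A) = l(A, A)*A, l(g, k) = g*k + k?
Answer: -15105450666064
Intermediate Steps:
l(g, k) = k + g*k
Z = -14
X(A) = A**2*(1 + A) (X(A) = (A*(1 + A))*A = A**2*(1 + A))
z(r, W) = -2548 + W (z(r, W) = W + (-14)**2*(1 - 14) = W + 196*(-13) = W - 2548 = -2548 + W)
(z(-1812, S(35, -25)) - 3630069)*(4925554 - 767202) = ((-2548 + (35 - 1*(-25))) - 3630069)*(4925554 - 767202) = ((-2548 + (35 + 25)) - 3630069)*4158352 = ((-2548 + 60) - 3630069)*4158352 = (-2488 - 3630069)*4158352 = -3632557*4158352 = -15105450666064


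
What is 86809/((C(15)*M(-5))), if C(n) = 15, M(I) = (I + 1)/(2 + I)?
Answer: 86809/20 ≈ 4340.5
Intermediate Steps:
M(I) = (1 + I)/(2 + I)
86809/((C(15)*M(-5))) = 86809/((15*((1 - 5)/(2 - 5)))) = 86809/((15*(-4/(-3)))) = 86809/((15*(-⅓*(-4)))) = 86809/((15*(4/3))) = 86809/20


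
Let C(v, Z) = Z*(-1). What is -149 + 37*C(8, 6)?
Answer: -371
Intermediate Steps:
C(v, Z) = -Z
-149 + 37*C(8, 6) = -149 + 37*(-1*6) = -149 + 37*(-6) = -149 - 222 = -371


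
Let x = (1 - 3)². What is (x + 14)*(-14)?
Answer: -252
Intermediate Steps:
x = 4 (x = (-2)² = 4)
(x + 14)*(-14) = (4 + 14)*(-14) = 18*(-14) = -252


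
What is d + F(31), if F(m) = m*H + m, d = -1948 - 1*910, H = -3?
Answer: -2920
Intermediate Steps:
d = -2858 (d = -1948 - 910 = -2858)
F(m) = -2*m (F(m) = m*(-3) + m = -3*m + m = -2*m)
d + F(31) = -2858 - 2*31 = -2858 - 62 = -2920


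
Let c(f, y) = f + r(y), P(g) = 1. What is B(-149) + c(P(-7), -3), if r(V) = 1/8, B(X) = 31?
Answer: 257/8 ≈ 32.125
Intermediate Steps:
r(V) = 1/8
c(f, y) = 1/8 + f (c(f, y) = f + 1/8 = 1/8 + f)
B(-149) + c(P(-7), -3) = 31 + (1/8 + 1) = 31 + 9/8 = 257/8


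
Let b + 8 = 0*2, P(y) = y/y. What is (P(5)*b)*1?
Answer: -8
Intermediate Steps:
P(y) = 1
b = -8 (b = -8 + 0*2 = -8 + 0 = -8)
(P(5)*b)*1 = (1*(-8))*1 = -8*1 = -8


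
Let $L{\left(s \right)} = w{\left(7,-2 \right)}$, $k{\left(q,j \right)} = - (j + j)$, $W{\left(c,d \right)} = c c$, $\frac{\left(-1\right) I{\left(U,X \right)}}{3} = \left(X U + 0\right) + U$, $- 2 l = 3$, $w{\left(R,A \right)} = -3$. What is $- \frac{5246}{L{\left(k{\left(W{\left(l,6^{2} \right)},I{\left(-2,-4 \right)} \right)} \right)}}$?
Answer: $\frac{5246}{3} \approx 1748.7$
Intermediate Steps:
$l = - \frac{3}{2}$ ($l = \left(- \frac{1}{2}\right) 3 = - \frac{3}{2} \approx -1.5$)
$I{\left(U,X \right)} = - 3 U - 3 U X$ ($I{\left(U,X \right)} = - 3 \left(\left(X U + 0\right) + U\right) = - 3 \left(\left(U X + 0\right) + U\right) = - 3 \left(U X + U\right) = - 3 \left(U + U X\right) = - 3 U - 3 U X$)
$W{\left(c,d \right)} = c^{2}$
$k{\left(q,j \right)} = - 2 j$
$L{\left(s \right)} = -3$
$- \frac{5246}{L{\left(k{\left(W{\left(l,6^{2} \right)},I{\left(-2,-4 \right)} \right)} \right)}} = - \frac{5246}{-3} = \left(-5246\right) \left(- \frac{1}{3}\right) = \frac{5246}{3}$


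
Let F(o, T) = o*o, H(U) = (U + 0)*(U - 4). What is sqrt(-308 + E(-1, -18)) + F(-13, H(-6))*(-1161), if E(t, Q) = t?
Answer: -196209 + I*sqrt(309) ≈ -1.9621e+5 + 17.578*I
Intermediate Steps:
H(U) = U*(-4 + U)
F(o, T) = o**2
sqrt(-308 + E(-1, -18)) + F(-13, H(-6))*(-1161) = sqrt(-308 - 1) + (-13)**2*(-1161) = sqrt(-309) + 169*(-1161) = I*sqrt(309) - 196209 = -196209 + I*sqrt(309)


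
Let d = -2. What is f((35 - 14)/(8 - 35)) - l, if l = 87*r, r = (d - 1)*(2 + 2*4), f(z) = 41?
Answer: 2651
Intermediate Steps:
r = -30 (r = (-2 - 1)*(2 + 2*4) = -3*(2 + 8) = -3*10 = -30)
l = -2610 (l = 87*(-30) = -2610)
f((35 - 14)/(8 - 35)) - l = 41 - 1*(-2610) = 41 + 2610 = 2651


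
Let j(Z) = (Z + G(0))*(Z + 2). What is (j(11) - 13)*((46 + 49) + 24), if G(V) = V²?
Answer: 15470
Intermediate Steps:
j(Z) = Z*(2 + Z) (j(Z) = (Z + 0²)*(Z + 2) = (Z + 0)*(2 + Z) = Z*(2 + Z))
(j(11) - 13)*((46 + 49) + 24) = (11*(2 + 11) - 13)*((46 + 49) + 24) = (11*13 - 13)*(95 + 24) = (143 - 13)*119 = 130*119 = 15470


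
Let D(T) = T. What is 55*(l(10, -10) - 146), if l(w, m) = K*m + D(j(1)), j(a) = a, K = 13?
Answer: -15125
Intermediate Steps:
l(w, m) = 1 + 13*m (l(w, m) = 13*m + 1 = 1 + 13*m)
55*(l(10, -10) - 146) = 55*((1 + 13*(-10)) - 146) = 55*((1 - 130) - 146) = 55*(-129 - 146) = 55*(-275) = -15125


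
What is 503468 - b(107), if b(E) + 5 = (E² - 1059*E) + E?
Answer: 605230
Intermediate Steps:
b(E) = -5 + E² - 1058*E (b(E) = -5 + ((E² - 1059*E) + E) = -5 + (E² - 1058*E) = -5 + E² - 1058*E)
503468 - b(107) = 503468 - (-5 + 107² - 1058*107) = 503468 - (-5 + 11449 - 113206) = 503468 - 1*(-101762) = 503468 + 101762 = 605230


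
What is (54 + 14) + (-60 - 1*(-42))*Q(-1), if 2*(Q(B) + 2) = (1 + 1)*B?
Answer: 122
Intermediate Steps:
Q(B) = -2 + B (Q(B) = -2 + ((1 + 1)*B)/2 = -2 + (2*B)/2 = -2 + B)
(54 + 14) + (-60 - 1*(-42))*Q(-1) = (54 + 14) + (-60 - 1*(-42))*(-2 - 1) = 68 + (-60 + 42)*(-3) = 68 - 18*(-3) = 68 + 54 = 122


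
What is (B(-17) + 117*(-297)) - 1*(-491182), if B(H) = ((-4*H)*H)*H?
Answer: 476085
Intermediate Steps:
B(H) = -4*H³ (B(H) = (-4*H²)*H = -4*H³)
(B(-17) + 117*(-297)) - 1*(-491182) = (-4*(-17)³ + 117*(-297)) - 1*(-491182) = (-4*(-4913) - 34749) + 491182 = (19652 - 34749) + 491182 = -15097 + 491182 = 476085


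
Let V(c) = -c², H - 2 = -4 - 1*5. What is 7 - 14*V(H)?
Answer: 693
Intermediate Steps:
H = -7 (H = 2 + (-4 - 1*5) = 2 + (-4 - 5) = 2 - 9 = -7)
7 - 14*V(H) = 7 - (-14)*(-7)² = 7 - (-14)*49 = 7 - 14*(-49) = 7 + 686 = 693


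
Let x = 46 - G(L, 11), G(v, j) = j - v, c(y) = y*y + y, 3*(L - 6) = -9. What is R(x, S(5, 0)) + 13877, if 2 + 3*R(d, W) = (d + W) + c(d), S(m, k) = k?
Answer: 14383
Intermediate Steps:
L = 3 (L = 6 + (⅓)*(-9) = 6 - 3 = 3)
c(y) = y + y² (c(y) = y² + y = y + y²)
x = 38 (x = 46 - (11 - 1*3) = 46 - (11 - 3) = 46 - 1*8 = 46 - 8 = 38)
R(d, W) = -⅔ + W/3 + d/3 + d*(1 + d)/3 (R(d, W) = -⅔ + ((d + W) + d*(1 + d))/3 = -⅔ + ((W + d) + d*(1 + d))/3 = -⅔ + (W + d + d*(1 + d))/3 = -⅔ + (W/3 + d/3 + d*(1 + d)/3) = -⅔ + W/3 + d/3 + d*(1 + d)/3)
R(x, S(5, 0)) + 13877 = (-⅔ + (⅓)*0 + (⅓)*38 + (⅓)*38*(1 + 38)) + 13877 = (-⅔ + 0 + 38/3 + (⅓)*38*39) + 13877 = (-⅔ + 0 + 38/3 + 494) + 13877 = 506 + 13877 = 14383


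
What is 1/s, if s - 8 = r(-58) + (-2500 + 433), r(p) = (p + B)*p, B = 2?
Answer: 1/1189 ≈ 0.00084104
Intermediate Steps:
r(p) = p*(2 + p) (r(p) = (p + 2)*p = (2 + p)*p = p*(2 + p))
s = 1189 (s = 8 + (-58*(2 - 58) + (-2500 + 433)) = 8 + (-58*(-56) - 2067) = 8 + (3248 - 2067) = 8 + 1181 = 1189)
1/s = 1/1189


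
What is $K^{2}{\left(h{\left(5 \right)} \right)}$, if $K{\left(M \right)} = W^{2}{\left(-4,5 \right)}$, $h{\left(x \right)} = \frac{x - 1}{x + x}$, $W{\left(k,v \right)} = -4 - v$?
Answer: $6561$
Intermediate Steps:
$h{\left(x \right)} = \frac{-1 + x}{2 x}$
$K{\left(M \right)} = 81$ ($K{\left(M \right)} = \left(-4 - 5\right)^{2} = \left(-9\right)^{2} = 81$)
$K^{2}{\left(h{\left(5 \right)} \right)} = 81^{2} = 6561$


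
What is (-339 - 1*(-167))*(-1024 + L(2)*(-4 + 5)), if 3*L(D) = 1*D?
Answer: 528040/3 ≈ 1.7601e+5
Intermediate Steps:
L(D) = D/3 (L(D) = (1*D)/3 = D/3)
(-339 - 1*(-167))*(-1024 + L(2)*(-4 + 5)) = (-339 - 1*(-167))*(-1024 + ((⅓)*2)*(-4 + 5)) = (-339 + 167)*(-1024 + (⅔)*1) = -172*(-1024 + ⅔) = -172*(-3070/3) = 528040/3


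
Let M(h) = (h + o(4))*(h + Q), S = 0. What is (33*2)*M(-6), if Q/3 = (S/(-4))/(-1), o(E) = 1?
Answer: 1980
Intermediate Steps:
Q = 0 (Q = 3*((0/(-4))/(-1)) = 3*((0*(-1/4))*(-1)) = 3*(0*(-1)) = 3*0 = 0)
M(h) = h*(1 + h) (M(h) = (h + 1)*(h + 0) = (1 + h)*h = h*(1 + h))
(33*2)*M(-6) = (33*2)*(-6*(1 - 6)) = 66*(-6*(-5)) = 66*30 = 1980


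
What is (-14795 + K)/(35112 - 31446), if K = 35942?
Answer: 7049/1222 ≈ 5.7684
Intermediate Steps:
(-14795 + K)/(35112 - 31446) = (-14795 + 35942)/(35112 - 31446) = 21147/3666 = 21147*(1/3666) = 7049/1222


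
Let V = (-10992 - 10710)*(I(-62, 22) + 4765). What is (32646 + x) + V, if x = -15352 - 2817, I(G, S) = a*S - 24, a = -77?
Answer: -66111517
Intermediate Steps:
I(G, S) = -24 - 77*S (I(G, S) = -77*S - 24 = -24 - 77*S)
x = -18169
V = -66125994 (V = (-10992 - 10710)*((-24 - 77*22) + 4765) = -21702*((-24 - 1694) + 4765) = -21702*(-1718 + 4765) = -21702*3047 = -66125994)
(32646 + x) + V = (32646 - 18169) - 66125994 = 14477 - 66125994 = -66111517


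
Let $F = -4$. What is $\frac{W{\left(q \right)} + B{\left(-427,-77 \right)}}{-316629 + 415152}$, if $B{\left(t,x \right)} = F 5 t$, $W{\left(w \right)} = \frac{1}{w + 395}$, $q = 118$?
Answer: $\frac{4381021}{50542299} \approx 0.08668$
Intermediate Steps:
$W{\left(w \right)} = \frac{1}{395 + w}$
$B{\left(t,x \right)} = - 20 t$ ($B{\left(t,x \right)} = \left(-4\right) 5 t = - 20 t$)
$\frac{W{\left(q \right)} + B{\left(-427,-77 \right)}}{-316629 + 415152} = \frac{\frac{1}{395 + 118} - -8540}{-316629 + 415152} = \frac{\frac{1}{513} + 8540}{98523} = \left(\frac{1}{513} + 8540\right) \frac{1}{98523} = \frac{4381021}{513} \cdot \frac{1}{98523} = \frac{4381021}{50542299}$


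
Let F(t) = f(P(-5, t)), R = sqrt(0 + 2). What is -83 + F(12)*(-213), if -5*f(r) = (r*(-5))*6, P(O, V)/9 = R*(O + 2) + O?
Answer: 57427 + 34506*sqrt(2) ≈ 1.0623e+5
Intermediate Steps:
R = sqrt(2) ≈ 1.4142
P(O, V) = 9*O + 9*sqrt(2)*(2 + O) (P(O, V) = 9*(sqrt(2)*(O + 2) + O) = 9*(sqrt(2)*(2 + O) + O) = 9*(O + sqrt(2)*(2 + O)) = 9*O + 9*sqrt(2)*(2 + O))
f(r) = 6*r (f(r) = -r*(-5)*6/5 = -(-5*r)*6/5 = -(-6)*r = 6*r)
F(t) = -270 - 162*sqrt(2) (F(t) = 6*(9*(-5) + 18*sqrt(2) + 9*(-5)*sqrt(2)) = 6*(-45 + 18*sqrt(2) - 45*sqrt(2)) = 6*(-45 - 27*sqrt(2)) = -270 - 162*sqrt(2))
-83 + F(12)*(-213) = -83 + (-270 - 162*sqrt(2))*(-213) = -83 + (57510 + 34506*sqrt(2)) = 57427 + 34506*sqrt(2)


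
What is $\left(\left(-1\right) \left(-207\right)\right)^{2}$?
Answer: $42849$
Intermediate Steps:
$\left(\left(-1\right) \left(-207\right)\right)^{2} = 207^{2} = 42849$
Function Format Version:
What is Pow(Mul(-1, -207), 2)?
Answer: 42849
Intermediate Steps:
Pow(Mul(-1, -207), 2) = Pow(207, 2) = 42849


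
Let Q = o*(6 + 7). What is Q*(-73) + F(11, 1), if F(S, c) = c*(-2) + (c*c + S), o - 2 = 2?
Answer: -3786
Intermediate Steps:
o = 4 (o = 2 + 2 = 4)
Q = 52 (Q = 4*(6 + 7) = 4*13 = 52)
F(S, c) = S + c² - 2*c (F(S, c) = -2*c + (c² + S) = -2*c + (S + c²) = S + c² - 2*c)
Q*(-73) + F(11, 1) = 52*(-73) + (11 + 1² - 2*1) = -3796 + (11 + 1 - 2) = -3796 + 10 = -3786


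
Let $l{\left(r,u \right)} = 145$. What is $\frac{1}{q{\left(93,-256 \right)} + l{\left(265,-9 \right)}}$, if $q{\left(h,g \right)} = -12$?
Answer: $\frac{1}{133} \approx 0.0075188$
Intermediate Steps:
$\frac{1}{q{\left(93,-256 \right)} + l{\left(265,-9 \right)}} = \frac{1}{-12 + 145} = \frac{1}{133}$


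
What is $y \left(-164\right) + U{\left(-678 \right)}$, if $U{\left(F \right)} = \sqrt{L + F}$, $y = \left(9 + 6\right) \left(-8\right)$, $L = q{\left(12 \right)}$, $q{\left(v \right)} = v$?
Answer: $19680 + 3 i \sqrt{74} \approx 19680.0 + 25.807 i$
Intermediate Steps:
$L = 12$
$y = -120$ ($y = 15 \left(-8\right) = -120$)
$U{\left(F \right)} = \sqrt{12 + F}$
$y \left(-164\right) + U{\left(-678 \right)} = \left(-120\right) \left(-164\right) + \sqrt{12 - 678} = 19680 + \sqrt{-666} = 19680 + 3 i \sqrt{74}$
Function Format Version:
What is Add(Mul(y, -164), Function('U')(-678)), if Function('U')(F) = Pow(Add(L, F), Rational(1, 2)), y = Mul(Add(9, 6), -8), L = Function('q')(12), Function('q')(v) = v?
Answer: Add(19680, Mul(3, I, Pow(74, Rational(1, 2)))) ≈ Add(19680., Mul(25.807, I))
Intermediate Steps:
L = 12
y = -120 (y = Mul(15, -8) = -120)
Function('U')(F) = Pow(Add(12, F), Rational(1, 2))
Add(Mul(y, -164), Function('U')(-678)) = Add(Mul(-120, -164), Pow(Add(12, -678), Rational(1, 2))) = Add(19680, Pow(-666, Rational(1, 2))) = Add(19680, Mul(3, I, Pow(74, Rational(1, 2))))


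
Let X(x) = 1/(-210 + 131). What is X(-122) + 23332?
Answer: 1843227/79 ≈ 23332.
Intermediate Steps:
X(x) = -1/79 (X(x) = 1/(-79) = -1/79)
X(-122) + 23332 = -1/79 + 23332 = 1843227/79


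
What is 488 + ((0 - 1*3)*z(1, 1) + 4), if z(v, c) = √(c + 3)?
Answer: 486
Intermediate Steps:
z(v, c) = √(3 + c)
488 + ((0 - 1*3)*z(1, 1) + 4) = 488 + ((0 - 1*3)*√(3 + 1) + 4) = 488 + ((0 - 3)*√4 + 4) = 488 + (-3*2 + 4) = 488 + (-6 + 4) = 488 - 2 = 486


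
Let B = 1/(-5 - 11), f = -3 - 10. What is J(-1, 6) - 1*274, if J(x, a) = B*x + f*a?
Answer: -5631/16 ≈ -351.94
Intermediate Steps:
f = -13
B = -1/16 (B = 1/(-16) = -1/16 ≈ -0.062500)
J(x, a) = -13*a - x/16 (J(x, a) = -x/16 - 13*a = -13*a - x/16)
J(-1, 6) - 1*274 = (-13*6 - 1/16*(-1)) - 1*274 = (-78 + 1/16) - 274 = -1247/16 - 274 = -5631/16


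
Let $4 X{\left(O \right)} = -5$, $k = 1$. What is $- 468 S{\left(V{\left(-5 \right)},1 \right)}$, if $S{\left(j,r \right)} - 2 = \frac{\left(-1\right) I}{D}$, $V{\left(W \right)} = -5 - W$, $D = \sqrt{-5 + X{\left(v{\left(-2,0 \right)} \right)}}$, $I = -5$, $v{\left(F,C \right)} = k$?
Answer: $-936 + 936 i \approx -936.0 + 936.0 i$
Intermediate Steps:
$v{\left(F,C \right)} = 1$
$X{\left(O \right)} = - \frac{5}{4}$ ($X{\left(O \right)} = \frac{1}{4} \left(-5\right) = - \frac{5}{4}$)
$D = \frac{5 i}{2}$ ($D = \sqrt{-5 - \frac{5}{4}} = \sqrt{- \frac{25}{4}} = \frac{5 i}{2} \approx 2.5 i$)
$S{\left(j,r \right)} = 2 - 2 i$ ($S{\left(j,r \right)} = 2 + \frac{\left(-1\right) \left(-5\right)}{\frac{5}{2} i} = 2 + 5 \left(- \frac{2 i}{5}\right) = 2 - 2 i$)
$- 468 S{\left(V{\left(-5 \right)},1 \right)} = - 468 \left(2 - 2 i\right) = -936 + 936 i$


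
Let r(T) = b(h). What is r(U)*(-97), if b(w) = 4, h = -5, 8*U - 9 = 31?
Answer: -388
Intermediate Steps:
U = 5 (U = 9/8 + (⅛)*31 = 9/8 + 31/8 = 5)
r(T) = 4
r(U)*(-97) = 4*(-97) = -388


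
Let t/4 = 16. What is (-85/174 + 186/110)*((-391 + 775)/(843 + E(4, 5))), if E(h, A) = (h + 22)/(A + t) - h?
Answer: 50814912/92377615 ≈ 0.55008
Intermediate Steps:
t = 64 (t = 4*16 = 64)
E(h, A) = -h + (22 + h)/(64 + A) (E(h, A) = (h + 22)/(A + 64) - h = (22 + h)/(64 + A) - h = -h + (22 + h)/(64 + A))
(-85/174 + 186/110)*((-391 + 775)/(843 + E(4, 5))) = (-85/174 + 186/110)*((-391 + 775)/(843 + (22 - 63*4 - 1*5*4)/(64 + 5))) = (-85*1/174 + 186*(1/110))*(384/(843 + (22 - 252 - 20)/69)) = (-85/174 + 93/55)*(384/(843 + (1/69)*(-250))) = 11507*(384/(843 - 250/69))/9570 = 11507*(384/(57917/69))/9570 = 11507*(384*(69/57917))/9570 = (11507/9570)*(26496/57917) = 50814912/92377615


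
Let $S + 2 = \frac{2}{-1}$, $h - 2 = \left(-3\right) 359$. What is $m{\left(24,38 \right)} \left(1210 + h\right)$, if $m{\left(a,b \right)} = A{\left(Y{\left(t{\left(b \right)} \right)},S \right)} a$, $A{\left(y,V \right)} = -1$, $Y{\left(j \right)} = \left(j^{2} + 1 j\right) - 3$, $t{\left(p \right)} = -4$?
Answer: $-3240$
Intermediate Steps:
$h = -1075$ ($h = 2 - 1077 = -1075$)
$S = -4$ ($S = -2 + \frac{2}{-1} = -2 + 2 \left(-1\right) = -2 - 2 = -4$)
$Y{\left(j \right)} = -3 + j + j^{2}$ ($Y{\left(j \right)} = \left(j^{2} + j\right) - 3 = \left(j + j^{2}\right) - 3 = -3 + j + j^{2}$)
$m{\left(a,b \right)} = - a$
$m{\left(24,38 \right)} \left(1210 + h\right) = \left(-1\right) 24 \left(1210 - 1075\right) = \left(-24\right) 135 = -3240$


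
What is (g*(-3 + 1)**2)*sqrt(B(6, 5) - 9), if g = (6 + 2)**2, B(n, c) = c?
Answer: 512*I ≈ 512.0*I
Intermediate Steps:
g = 64 (g = 8**2 = 64)
(g*(-3 + 1)**2)*sqrt(B(6, 5) - 9) = (64*(-3 + 1)**2)*sqrt(5 - 9) = (64*(-2)**2)*sqrt(-4) = (64*4)*(2*I) = 256*(2*I) = 512*I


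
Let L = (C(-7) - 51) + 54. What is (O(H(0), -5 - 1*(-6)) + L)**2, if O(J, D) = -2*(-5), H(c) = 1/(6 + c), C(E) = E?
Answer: 36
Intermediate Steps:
L = -4 (L = (-7 - 51) + 54 = -58 + 54 = -4)
O(J, D) = 10
(O(H(0), -5 - 1*(-6)) + L)**2 = (10 - 4)**2 = 6**2 = 36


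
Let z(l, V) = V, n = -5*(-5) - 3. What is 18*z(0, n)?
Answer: 396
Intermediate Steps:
n = 22 (n = 25 - 3 = 22)
18*z(0, n) = 18*22 = 396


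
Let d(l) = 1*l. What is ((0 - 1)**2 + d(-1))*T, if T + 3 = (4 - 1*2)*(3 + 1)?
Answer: 0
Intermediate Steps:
d(l) = l
T = 5 (T = -3 + (4 - 1*2)*(3 + 1) = -3 + (4 - 2)*4 = -3 + 2*4 = -3 + 8 = 5)
((0 - 1)**2 + d(-1))*T = ((0 - 1)**2 - 1)*5 = ((-1)**2 - 1)*5 = (1 - 1)*5 = 0*5 = 0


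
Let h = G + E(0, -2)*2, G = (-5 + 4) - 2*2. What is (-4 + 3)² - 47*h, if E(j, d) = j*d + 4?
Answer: -140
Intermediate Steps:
E(j, d) = 4 + d*j (E(j, d) = d*j + 4 = 4 + d*j)
G = -5 (G = -1 - 4 = -5)
h = 3 (h = -5 + (4 - 2*0)*2 = -5 + (4 + 0)*2 = -5 + 4*2 = -5 + 8 = 3)
(-4 + 3)² - 47*h = (-4 + 3)² - 47*3 = (-1)² - 141 = 1 - 141 = -140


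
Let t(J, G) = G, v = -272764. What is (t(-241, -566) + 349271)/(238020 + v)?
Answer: -348705/34744 ≈ -10.036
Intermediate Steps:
(t(-241, -566) + 349271)/(238020 + v) = (-566 + 349271)/(238020 - 272764) = 348705/(-34744) = 348705*(-1/34744) = -348705/34744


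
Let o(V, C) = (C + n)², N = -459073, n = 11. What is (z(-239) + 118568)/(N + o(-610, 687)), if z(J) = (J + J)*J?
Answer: 232810/28131 ≈ 8.2759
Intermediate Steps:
o(V, C) = (11 + C)² (o(V, C) = (C + 11)² = (11 + C)²)
z(J) = 2*J² (z(J) = (2*J)*J = 2*J²)
(z(-239) + 118568)/(N + o(-610, 687)) = (2*(-239)² + 118568)/(-459073 + (11 + 687)²) = (2*57121 + 118568)/(-459073 + 698²) = (114242 + 118568)/(-459073 + 487204) = 232810/28131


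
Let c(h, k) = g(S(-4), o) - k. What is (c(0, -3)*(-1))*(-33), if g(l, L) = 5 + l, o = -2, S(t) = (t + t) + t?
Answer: -132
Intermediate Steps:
S(t) = 3*t (S(t) = 2*t + t = 3*t)
c(h, k) = -7 - k (c(h, k) = (5 + 3*(-4)) - k = (5 - 12) - k = -7 - k)
(c(0, -3)*(-1))*(-33) = ((-7 - 1*(-3))*(-1))*(-33) = ((-7 + 3)*(-1))*(-33) = -4*(-1)*(-33) = 4*(-33) = -132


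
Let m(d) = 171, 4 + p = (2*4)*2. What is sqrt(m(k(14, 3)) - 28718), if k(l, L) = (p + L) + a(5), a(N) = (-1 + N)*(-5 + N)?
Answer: I*sqrt(28547) ≈ 168.96*I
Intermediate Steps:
p = 12 (p = -4 + (2*4)*2 = -4 + 8*2 = -4 + 16 = 12)
k(l, L) = 12 + L (k(l, L) = (12 + L) + (5 + 5**2 - 6*5) = (12 + L) + (5 + 25 - 30) = (12 + L) + 0 = 12 + L)
sqrt(m(k(14, 3)) - 28718) = sqrt(171 - 28718) = sqrt(-28547) = I*sqrt(28547)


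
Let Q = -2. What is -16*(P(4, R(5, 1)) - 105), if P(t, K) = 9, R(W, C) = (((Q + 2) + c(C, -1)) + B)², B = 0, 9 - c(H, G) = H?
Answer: 1536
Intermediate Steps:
c(H, G) = 9 - H
R(W, C) = (9 - C)² (R(W, C) = (((-2 + 2) + (9 - C)) + 0)² = ((0 + (9 - C)) + 0)² = ((9 - C) + 0)² = (9 - C)²)
-16*(P(4, R(5, 1)) - 105) = -16*(9 - 105) = -16*(-96) = 1536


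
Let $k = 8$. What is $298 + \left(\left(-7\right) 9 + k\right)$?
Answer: $243$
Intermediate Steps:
$298 + \left(\left(-7\right) 9 + k\right) = 298 + \left(\left(-7\right) 9 + 8\right) = 298 + \left(-63 + 8\right) = 298 - 55 = 243$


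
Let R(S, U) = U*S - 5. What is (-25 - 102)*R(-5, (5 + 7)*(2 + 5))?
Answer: 53975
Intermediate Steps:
R(S, U) = -5 + S*U (R(S, U) = S*U - 5 = -5 + S*U)
(-25 - 102)*R(-5, (5 + 7)*(2 + 5)) = (-25 - 102)*(-5 - 5*(5 + 7)*(2 + 5)) = -127*(-5 - 60*7) = -127*(-5 - 5*84) = -127*(-5 - 420) = -127*(-425) = 53975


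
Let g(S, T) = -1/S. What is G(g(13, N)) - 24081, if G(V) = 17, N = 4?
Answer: -24064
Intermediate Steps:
G(g(13, N)) - 24081 = 17 - 24081 = -24064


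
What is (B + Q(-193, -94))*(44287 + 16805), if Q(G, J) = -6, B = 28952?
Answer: 1768369032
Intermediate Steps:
(B + Q(-193, -94))*(44287 + 16805) = (28952 - 6)*(44287 + 16805) = 28946*61092 = 1768369032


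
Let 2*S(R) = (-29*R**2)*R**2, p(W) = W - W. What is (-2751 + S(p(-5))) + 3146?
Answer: 395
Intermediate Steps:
p(W) = 0
S(R) = -29*R**4/2 (S(R) = ((-29*R**2)*R**2)/2 = (-29*R**4)/2 = -29*R**4/2)
(-2751 + S(p(-5))) + 3146 = (-2751 - 29/2*0**4) + 3146 = (-2751 - 29/2*0) + 3146 = (-2751 + 0) + 3146 = -2751 + 3146 = 395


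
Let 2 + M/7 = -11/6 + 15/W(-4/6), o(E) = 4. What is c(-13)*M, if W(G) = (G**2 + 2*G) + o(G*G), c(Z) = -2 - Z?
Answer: 913/12 ≈ 76.083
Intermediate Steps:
W(G) = 4 + G**2 + 2*G (W(G) = (G**2 + 2*G) + 4 = 4 + G**2 + 2*G)
M = 83/12 (M = -14 + 7*(-11/6 + 15/(4 + (-4/6)**2 + 2*(-4/6))) = -14 + 7*(-11*1/6 + 15/(4 + (-4*1/6)**2 + 2*(-4*1/6))) = -14 + 7*(-11/6 + 15/(4 + (-2/3)**2 + 2*(-2/3))) = -14 + 7*(-11/6 + 15/(4 + 4/9 - 4/3)) = -14 + 7*(-11/6 + 15/(28/9)) = -14 + 7*(-11/6 + 15*(9/28)) = -14 + 7*(-11/6 + 135/28) = -14 + 7*(251/84) = -14 + 251/12 = 83/12 ≈ 6.9167)
c(-13)*M = (-2 - 1*(-13))*(83/12) = (-2 + 13)*(83/12) = 11*(83/12) = 913/12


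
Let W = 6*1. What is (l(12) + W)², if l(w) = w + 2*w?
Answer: 1764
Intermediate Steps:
l(w) = 3*w
W = 6
(l(12) + W)² = (3*12 + 6)² = (36 + 6)² = 42² = 1764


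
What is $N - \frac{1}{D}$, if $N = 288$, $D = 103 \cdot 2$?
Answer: $\frac{59327}{206} \approx 288.0$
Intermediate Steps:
$D = 206$
$N - \frac{1}{D} = 288 - \frac{1}{206} = \frac{59327}{206}$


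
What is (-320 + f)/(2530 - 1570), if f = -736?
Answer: -11/10 ≈ -1.1000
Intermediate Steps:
(-320 + f)/(2530 - 1570) = (-320 - 736)/(2530 - 1570) = -1056/960 = -1056*1/960 = -11/10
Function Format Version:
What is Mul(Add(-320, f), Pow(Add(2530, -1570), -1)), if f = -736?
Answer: Rational(-11, 10) ≈ -1.1000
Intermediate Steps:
Mul(Add(-320, f), Pow(Add(2530, -1570), -1)) = Mul(Add(-320, -736), Pow(Add(2530, -1570), -1)) = Mul(-1056, Pow(960, -1)) = Mul(-1056, Rational(1, 960)) = Rational(-11, 10)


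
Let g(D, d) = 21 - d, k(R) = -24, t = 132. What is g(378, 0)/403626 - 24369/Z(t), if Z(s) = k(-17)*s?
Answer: 546446029/71038176 ≈ 7.6923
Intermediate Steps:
Z(s) = -24*s
g(378, 0)/403626 - 24369/Z(t) = (21 - 1*0)/403626 - 24369/((-24*132)) = (21 + 0)*(1/403626) - 24369/(-3168) = 21*(1/403626) - 24369*(-1/3168) = 7/134542 + 8123/1056 = 546446029/71038176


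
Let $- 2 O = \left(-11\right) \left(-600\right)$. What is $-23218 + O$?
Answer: $-26518$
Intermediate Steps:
$O = -3300$ ($O = - \frac{\left(-11\right) \left(-600\right)}{2} = \left(- \frac{1}{2}\right) 6600 = -3300$)
$-23218 + O = -23218 - 3300 = -26518$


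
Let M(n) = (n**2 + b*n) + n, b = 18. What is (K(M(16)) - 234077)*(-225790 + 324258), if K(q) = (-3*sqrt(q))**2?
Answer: -22552815316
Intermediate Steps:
M(n) = n**2 + 19*n (M(n) = (n**2 + 18*n) + n = n**2 + 19*n)
K(q) = 9*q
(K(M(16)) - 234077)*(-225790 + 324258) = (9*(16*(19 + 16)) - 234077)*(-225790 + 324258) = (9*(16*35) - 234077)*98468 = (9*560 - 234077)*98468 = (5040 - 234077)*98468 = -229037*98468 = -22552815316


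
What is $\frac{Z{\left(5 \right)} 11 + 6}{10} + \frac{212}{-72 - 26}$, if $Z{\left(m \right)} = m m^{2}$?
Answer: $\frac{66609}{490} \approx 135.94$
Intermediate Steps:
$Z{\left(m \right)} = m^{3}$
$\frac{Z{\left(5 \right)} 11 + 6}{10} + \frac{212}{-72 - 26} = \frac{5^{3} \cdot 11 + 6}{10} + \frac{212}{-72 - 26} = \left(125 \cdot 11 + 6\right) \frac{1}{10} + \frac{212}{-72 - 26} = \left(1375 + 6\right) \frac{1}{10} + \frac{212}{-98} = 1381 \cdot \frac{1}{10} + 212 \left(- \frac{1}{98}\right) = \frac{1381}{10} - \frac{106}{49} = \frac{66609}{490}$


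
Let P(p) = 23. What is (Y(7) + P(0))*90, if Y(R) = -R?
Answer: 1440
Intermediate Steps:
(Y(7) + P(0))*90 = (-1*7 + 23)*90 = (-7 + 23)*90 = 16*90 = 1440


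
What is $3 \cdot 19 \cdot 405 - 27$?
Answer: $23058$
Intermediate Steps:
$3 \cdot 19 \cdot 405 - 27 = 57 \cdot 405 - 27 = 23085 - 27 = 23058$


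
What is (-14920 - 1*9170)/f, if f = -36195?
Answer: 1606/2413 ≈ 0.66556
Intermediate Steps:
(-14920 - 1*9170)/f = (-14920 - 1*9170)/(-36195) = (-14920 - 9170)*(-1/36195) = -24090*(-1/36195) = 1606/2413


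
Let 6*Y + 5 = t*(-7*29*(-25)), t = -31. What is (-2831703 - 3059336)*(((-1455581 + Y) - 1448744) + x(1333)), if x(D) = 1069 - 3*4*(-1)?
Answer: 51772789474483/3 ≈ 1.7258e+13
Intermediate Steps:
x(D) = 1081 (x(D) = 1069 - 12*(-1) = 1069 + 12 = 1081)
Y = -78665/3 (Y = -5/6 + (-31*(-7*29)*(-25))/6 = -5/6 + (-(-6293)*(-25))/6 = -5/6 + (-31*5075)/6 = -5/6 + (1/6)*(-157325) = -5/6 - 157325/6 = -78665/3 ≈ -26222.)
(-2831703 - 3059336)*(((-1455581 + Y) - 1448744) + x(1333)) = (-2831703 - 3059336)*(((-1455581 - 78665/3) - 1448744) + 1081) = -5891039*((-4445408/3 - 1448744) + 1081) = -5891039*(-8791640/3 + 1081) = -5891039*(-8788397/3) = 51772789474483/3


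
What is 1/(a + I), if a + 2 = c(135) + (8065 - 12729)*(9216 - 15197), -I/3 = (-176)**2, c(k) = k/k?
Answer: 1/27802455 ≈ 3.5968e-8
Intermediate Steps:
c(k) = 1
I = -92928 (I = -3*(-176)**2 = -3*30976 = -92928)
a = 27895383 (a = -2 + (1 + (8065 - 12729)*(9216 - 15197)) = -2 + (1 - 4664*(-5981)) = -2 + (1 + 27895384) = -2 + 27895385 = 27895383)
1/(a + I) = 1/(27895383 - 92928) = 1/27802455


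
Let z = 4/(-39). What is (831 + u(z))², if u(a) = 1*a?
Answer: 1050084025/1521 ≈ 6.9039e+5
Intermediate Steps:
z = -4/39 (z = 4*(-1/39) = -4/39 ≈ -0.10256)
u(a) = a
(831 + u(z))² = (831 - 4/39)² = (32405/39)² = 1050084025/1521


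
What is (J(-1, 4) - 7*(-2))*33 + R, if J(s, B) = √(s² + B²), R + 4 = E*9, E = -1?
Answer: 449 + 33*√17 ≈ 585.06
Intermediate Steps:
R = -13 (R = -4 - 1*9 = -4 - 9 = -13)
J(s, B) = √(B² + s²)
(J(-1, 4) - 7*(-2))*33 + R = (√(4² + (-1)²) - 7*(-2))*33 - 13 = (√(16 + 1) - 1*(-14))*33 - 13 = (√17 + 14)*33 - 13 = (14 + √17)*33 - 13 = (462 + 33*√17) - 13 = 449 + 33*√17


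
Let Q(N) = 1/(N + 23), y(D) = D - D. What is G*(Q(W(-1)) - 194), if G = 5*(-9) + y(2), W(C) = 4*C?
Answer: 165825/19 ≈ 8727.6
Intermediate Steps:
y(D) = 0
Q(N) = 1/(23 + N)
G = -45 (G = 5*(-9) + 0 = -45 + 0 = -45)
G*(Q(W(-1)) - 194) = -45*(1/(23 + 4*(-1)) - 194) = -45*(1/(23 - 4) - 194) = -45*(1/19 - 194) = -45*(-3685/19) = 165825/19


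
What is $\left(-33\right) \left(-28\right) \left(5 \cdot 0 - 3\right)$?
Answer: $-2772$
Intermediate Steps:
$\left(-33\right) \left(-28\right) \left(5 \cdot 0 - 3\right) = 924 \left(0 - 3\right) = 924 \left(-3\right) = -2772$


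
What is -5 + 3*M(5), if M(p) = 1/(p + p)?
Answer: -47/10 ≈ -4.7000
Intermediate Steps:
M(p) = 1/(2*p)
-5 + 3*M(5) = -5 + 3*((1/2)/5) = -5 + 3*((1/2)*(1/5)) = -5 + 3*(1/10) = -5 + 3/10 = -47/10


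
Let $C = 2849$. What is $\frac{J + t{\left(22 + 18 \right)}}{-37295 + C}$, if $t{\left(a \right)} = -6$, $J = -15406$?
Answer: $\frac{7706}{17223} \approx 0.44742$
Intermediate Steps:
$\frac{J + t{\left(22 + 18 \right)}}{-37295 + C} = \frac{-15406 - 6}{-37295 + 2849} = - \frac{15412}{-34446} = \left(-15412\right) \left(- \frac{1}{34446}\right) = \frac{7706}{17223}$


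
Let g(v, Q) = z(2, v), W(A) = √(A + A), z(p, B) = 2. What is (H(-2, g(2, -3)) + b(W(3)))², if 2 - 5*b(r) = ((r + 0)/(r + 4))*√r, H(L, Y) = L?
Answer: (32 + 6^(¾) + 8*√6)²/(25*(4 + √6)²) ≈ 2.9546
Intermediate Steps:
W(A) = √2*√A (W(A) = √(2*A) = √2*√A)
g(v, Q) = 2
b(r) = ⅖ - r^(3/2)/(5*(4 + r)) (b(r) = ⅖ - (r + 0)/(r + 4)*√r/5 = ⅖ - r/(4 + r)*√r/5 = ⅖ - r^(3/2)/(5*(4 + r)))
(H(-2, g(2, -3)) + b(W(3)))² = (-2 + (8 - (√2*√3)^(3/2) + 2*(√2*√3))/(5*(4 + √2*√3)))² = (-2 + (8 - (√6)^(3/2) + 2*√6)/(5*(4 + √6)))² = (-2 + (8 - 6^(¾) + 2*√6)/(5*(4 + √6)))²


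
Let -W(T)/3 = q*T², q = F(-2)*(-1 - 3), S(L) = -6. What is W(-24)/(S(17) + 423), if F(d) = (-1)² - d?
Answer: 6912/139 ≈ 49.727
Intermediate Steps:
F(d) = 1 - d
q = -12 (q = (1 - 1*(-2))*(-1 - 3) = (1 + 2)*(-4) = 3*(-4) = -12)
W(T) = 36*T² (W(T) = -(-36)*T² = 36*T²)
W(-24)/(S(17) + 423) = (36*(-24)²)/(-6 + 423) = (36*576)/417 = (1/417)*20736 = 6912/139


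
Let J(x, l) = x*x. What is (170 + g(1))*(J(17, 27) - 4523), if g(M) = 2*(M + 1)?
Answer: -736716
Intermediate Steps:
g(M) = 2 + 2*M (g(M) = 2*(1 + M) = 2 + 2*M)
J(x, l) = x**2
(170 + g(1))*(J(17, 27) - 4523) = (170 + (2 + 2*1))*(17**2 - 4523) = (170 + (2 + 2))*(289 - 4523) = (170 + 4)*(-4234) = 174*(-4234) = -736716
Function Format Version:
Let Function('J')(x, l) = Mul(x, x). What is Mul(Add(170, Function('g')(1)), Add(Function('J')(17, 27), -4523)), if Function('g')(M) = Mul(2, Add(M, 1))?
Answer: -736716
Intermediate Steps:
Function('g')(M) = Add(2, Mul(2, M)) (Function('g')(M) = Mul(2, Add(1, M)) = Add(2, Mul(2, M)))
Function('J')(x, l) = Pow(x, 2)
Mul(Add(170, Function('g')(1)), Add(Function('J')(17, 27), -4523)) = Mul(Add(170, Add(2, Mul(2, 1))), Add(Pow(17, 2), -4523)) = Mul(Add(170, Add(2, 2)), Add(289, -4523)) = Mul(Add(170, 4), -4234) = Mul(174, -4234) = -736716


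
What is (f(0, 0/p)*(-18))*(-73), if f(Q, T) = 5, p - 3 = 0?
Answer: 6570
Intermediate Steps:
p = 3 (p = 3 + 0 = 3)
(f(0, 0/p)*(-18))*(-73) = (5*(-18))*(-73) = -90*(-73) = 6570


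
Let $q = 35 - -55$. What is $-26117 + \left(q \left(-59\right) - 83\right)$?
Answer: $-31510$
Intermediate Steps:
$q = 90$ ($q = 35 + 55 = 90$)
$-26117 + \left(q \left(-59\right) - 83\right) = -26117 + \left(90 \left(-59\right) - 83\right) = -26117 - 5393 = -31510$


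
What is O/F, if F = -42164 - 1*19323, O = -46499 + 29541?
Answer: 16958/61487 ≈ 0.27580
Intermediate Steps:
O = -16958
F = -61487 (F = -42164 - 19323 = -61487)
O/F = -16958/(-61487) = -16958*(-1/61487) = 16958/61487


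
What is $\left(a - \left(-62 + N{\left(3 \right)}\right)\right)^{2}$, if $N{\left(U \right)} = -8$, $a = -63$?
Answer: $49$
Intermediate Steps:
$\left(a - \left(-62 + N{\left(3 \right)}\right)\right)^{2} = \left(-63 + \left(62 - -8\right)\right)^{2} = \left(-63 + \left(62 + 8\right)\right)^{2} = \left(-63 + 70\right)^{2} = 7^{2} = 49$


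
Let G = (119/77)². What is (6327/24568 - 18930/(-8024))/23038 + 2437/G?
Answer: 266137340573327/260833102832 ≈ 1020.3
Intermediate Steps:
G = 289/121 (G = (119*(1/77))² = (17/11)² = 289/121 ≈ 2.3884)
(6327/24568 - 18930/(-8024))/23038 + 2437/G = (6327/24568 - 18930/(-8024))/23038 + 2437/(289/121) = (6327*(1/24568) - 18930*(-1/8024))*(1/23038) + 2437*(121/289) = (171/664 + 9465/4012)*(1/23038) + 294877/289 = (1742703/665992)*(1/23038) + 294877/289 = 1742703/15343123696 + 294877/289 = 266137340573327/260833102832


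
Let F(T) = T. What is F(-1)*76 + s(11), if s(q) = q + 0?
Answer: -65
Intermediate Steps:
s(q) = q
F(-1)*76 + s(11) = -1*76 + 11 = -76 + 11 = -65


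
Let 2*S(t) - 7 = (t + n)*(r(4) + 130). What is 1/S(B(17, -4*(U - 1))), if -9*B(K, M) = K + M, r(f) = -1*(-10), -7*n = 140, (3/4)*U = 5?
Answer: -54/73031 ≈ -0.00073941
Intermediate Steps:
U = 20/3 (U = (4/3)*5 = 20/3 ≈ 6.6667)
n = -20 (n = -1/7*140 = -20)
r(f) = 10
B(K, M) = -K/9 - M/9 (B(K, M) = -(K + M)/9 = -K/9 - M/9)
S(t) = -2793/2 + 70*t (S(t) = 7/2 + ((t - 20)*(10 + 130))/2 = 7/2 + ((-20 + t)*140)/2 = 7/2 + (-2800 + 140*t)/2 = 7/2 + (-1400 + 70*t) = -2793/2 + 70*t)
1/S(B(17, -4*(U - 1))) = 1/(-2793/2 + 70*(-1/9*17 - (-4)*(20/3 - 1)/9)) = 1/(-2793/2 + 70*(-17/9 - (-4)*17/(9*3))) = 1/(-2793/2 + 70*(-17/9 - 1/9*(-68/3))) = 1/(-2793/2 + 70*(-17/9 + 68/27)) = 1/(-2793/2 + 70*(17/27)) = 1/(-2793/2 + 1190/27) = 1/(-73031/54) = -54/73031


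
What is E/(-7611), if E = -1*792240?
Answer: 264080/2537 ≈ 104.09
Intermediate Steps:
E = -792240
E/(-7611) = -792240/(-7611) = -792240*(-1/7611) = 264080/2537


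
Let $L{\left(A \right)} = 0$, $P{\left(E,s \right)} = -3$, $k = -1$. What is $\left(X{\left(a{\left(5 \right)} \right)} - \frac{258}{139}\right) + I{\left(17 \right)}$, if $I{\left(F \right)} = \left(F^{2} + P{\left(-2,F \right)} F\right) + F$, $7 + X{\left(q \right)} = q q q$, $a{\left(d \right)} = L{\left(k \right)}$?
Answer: $\frac{34214}{139} \approx 246.14$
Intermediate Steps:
$a{\left(d \right)} = 0$
$X{\left(q \right)} = -7 + q^{3}$ ($X{\left(q \right)} = -7 + q q q = -7 + q^{2} q = -7 + q^{3}$)
$I{\left(F \right)} = F^{2} - 2 F$ ($I{\left(F \right)} = \left(F^{2} - 3 F\right) + F = F^{2} - 2 F$)
$\left(X{\left(a{\left(5 \right)} \right)} - \frac{258}{139}\right) + I{\left(17 \right)} = \left(\left(-7 + 0^{3}\right) - \frac{258}{139}\right) + 17 \left(-2 + 17\right) = \left(\left(-7 + 0\right) - \frac{258}{139}\right) + 17 \cdot 15 = \left(-7 - \frac{258}{139}\right) + 255 = - \frac{1231}{139} + 255 = \frac{34214}{139}$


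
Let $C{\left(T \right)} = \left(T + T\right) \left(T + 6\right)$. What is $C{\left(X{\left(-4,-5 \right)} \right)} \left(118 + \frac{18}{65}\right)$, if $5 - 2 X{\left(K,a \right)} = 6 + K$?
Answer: $\frac{34596}{13} \approx 2661.2$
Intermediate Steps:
$X{\left(K,a \right)} = - \frac{1}{2} - \frac{K}{2}$ ($X{\left(K,a \right)} = \frac{5}{2} - \frac{6 + K}{2} = \frac{5}{2} - \left(3 + \frac{K}{2}\right) = - \frac{1}{2} - \frac{K}{2}$)
$C{\left(T \right)} = 2 T \left(6 + T\right)$
$C{\left(X{\left(-4,-5 \right)} \right)} \left(118 + \frac{18}{65}\right) = 2 \left(- \frac{1}{2} - -2\right) \left(6 - - \frac{3}{2}\right) \left(118 + \frac{18}{65}\right) = 2 \left(- \frac{1}{2} + 2\right) \left(6 + \left(- \frac{1}{2} + 2\right)\right) \left(118 + 18 \cdot \frac{1}{65}\right) = 2 \cdot \frac{3}{2} \left(6 + \frac{3}{2}\right) \left(118 + \frac{18}{65}\right) = 2 \cdot \frac{3}{2} \cdot \frac{15}{2} \cdot \frac{7688}{65} = \frac{45}{2} \cdot \frac{7688}{65} = \frac{34596}{13}$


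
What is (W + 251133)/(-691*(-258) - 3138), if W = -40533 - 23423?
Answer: 187177/175140 ≈ 1.0687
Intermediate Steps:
W = -63956
(W + 251133)/(-691*(-258) - 3138) = (-63956 + 251133)/(-691*(-258) - 3138) = 187177/(178278 - 3138) = 187177/175140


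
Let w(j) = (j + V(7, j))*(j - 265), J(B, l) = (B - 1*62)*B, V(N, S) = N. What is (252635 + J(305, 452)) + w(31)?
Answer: 317858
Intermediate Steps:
J(B, l) = B*(-62 + B) (J(B, l) = (B - 62)*B = (-62 + B)*B = B*(-62 + B))
w(j) = (-265 + j)*(7 + j) (w(j) = (j + 7)*(j - 265) = (7 + j)*(-265 + j) = (-265 + j)*(7 + j))
(252635 + J(305, 452)) + w(31) = (252635 + 305*(-62 + 305)) + (-1855 + 31² - 258*31) = (252635 + 305*243) + (-1855 + 961 - 7998) = (252635 + 74115) - 8892 = 326750 - 8892 = 317858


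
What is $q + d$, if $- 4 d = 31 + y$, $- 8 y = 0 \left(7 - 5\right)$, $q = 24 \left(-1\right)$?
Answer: $- \frac{127}{4} \approx -31.75$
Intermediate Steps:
$q = -24$
$y = 0$ ($y = - \frac{0 \left(7 - 5\right)}{8} = - \frac{0 \cdot 2}{8} = \left(- \frac{1}{8}\right) 0 = 0$)
$d = - \frac{31}{4}$ ($d = - \frac{31 + 0}{4} = \left(- \frac{1}{4}\right) 31 = - \frac{31}{4} \approx -7.75$)
$q + d = -24 - \frac{31}{4} = - \frac{127}{4}$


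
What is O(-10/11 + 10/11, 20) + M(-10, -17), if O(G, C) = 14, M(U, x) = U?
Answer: 4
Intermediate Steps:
O(-10/11 + 10/11, 20) + M(-10, -17) = 14 - 10 = 4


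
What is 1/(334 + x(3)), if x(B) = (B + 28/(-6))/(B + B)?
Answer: 18/6007 ≈ 0.0029965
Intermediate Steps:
x(B) = (-14/3 + B)/(2*B) (x(B) = (B + 28*(-⅙))/((2*B)) = (B - 14/3)*(1/(2*B)) = (-14/3 + B)*(1/(2*B)) = (-14/3 + B)/(2*B))
1/(334 + x(3)) = 1/(334 + (⅙)*(-14 + 3*3)/3) = 1/(334 + (⅙)*(⅓)*(-14 + 9)) = 1/(334 + (⅙)*(⅓)*(-5)) = 1/(334 - 5/18) = 1/(6007/18) = 18/6007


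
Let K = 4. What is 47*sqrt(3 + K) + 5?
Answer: 5 + 47*sqrt(7) ≈ 129.35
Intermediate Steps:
47*sqrt(3 + K) + 5 = 47*sqrt(3 + 4) + 5 = 47*sqrt(7) + 5 = 5 + 47*sqrt(7)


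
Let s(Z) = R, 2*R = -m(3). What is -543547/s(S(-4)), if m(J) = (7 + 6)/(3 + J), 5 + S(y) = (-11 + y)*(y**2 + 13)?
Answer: 6522564/13 ≈ 5.0174e+5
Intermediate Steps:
S(y) = -5 + (-11 + y)*(13 + y**2) (S(y) = -5 + (-11 + y)*(y**2 + 13) = -5 + (-11 + y)*(13 + y**2))
m(J) = 13/(3 + J)
R = -13/12 (R = (-13/(3 + 3))/2 = (-13/6)/2 = (-1*13/6)/2 = (1/2)*(-13/6) = -13/12 ≈ -1.0833)
s(Z) = -13/12
-543547/s(S(-4)) = -543547/(-13/12) = -543547*(-12/13) = 6522564/13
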